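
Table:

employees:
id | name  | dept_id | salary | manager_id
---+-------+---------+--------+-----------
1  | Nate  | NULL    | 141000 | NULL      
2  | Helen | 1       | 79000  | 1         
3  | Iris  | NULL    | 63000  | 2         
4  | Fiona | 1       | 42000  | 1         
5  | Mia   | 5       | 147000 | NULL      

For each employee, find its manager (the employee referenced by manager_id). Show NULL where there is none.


This is a self-join: employees is joined to a second copy of itself, matching each row's manager_id to another row's id. Use LEFT JOIN so rows with manager_id=NULL are kept.
  - employee 1 (Nate): manager_id=NULL -> NULL
  - employee 2 (Helen): manager_id=1 -> Nate
  - employee 3 (Iris): manager_id=2 -> Helen
  - employee 4 (Fiona): manager_id=1 -> Nate
  - employee 5 (Mia): manager_id=NULL -> NULL

SQL:
SELECT a.name AS item, b.name AS manager
FROM employees a
LEFT JOIN employees b ON a.manager_id = b.id

Result:
item  | manager
------+--------
Nate  | NULL   
Helen | Nate   
Iris  | Helen  
Fiona | Nate   
Mia   | NULL   


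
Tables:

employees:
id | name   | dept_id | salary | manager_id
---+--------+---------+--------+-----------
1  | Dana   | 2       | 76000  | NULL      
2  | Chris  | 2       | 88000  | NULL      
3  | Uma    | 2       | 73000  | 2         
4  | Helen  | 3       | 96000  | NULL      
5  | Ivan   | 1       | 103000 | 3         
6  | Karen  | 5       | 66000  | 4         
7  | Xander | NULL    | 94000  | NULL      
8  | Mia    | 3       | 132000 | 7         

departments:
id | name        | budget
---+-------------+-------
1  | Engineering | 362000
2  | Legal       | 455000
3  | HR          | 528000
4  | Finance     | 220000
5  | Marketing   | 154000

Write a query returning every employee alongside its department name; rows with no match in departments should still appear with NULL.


LEFT JOIN keeps every row from employees (the left table); where dept_id has no match in departments, the department columns become NULL. Walk through each employee:
  - employee 1 (Dana): dept_id=2 -> matches Legal
  - employee 2 (Chris): dept_id=2 -> matches Legal
  - employee 3 (Uma): dept_id=2 -> matches Legal
  - employee 4 (Helen): dept_id=3 -> matches HR
  - employee 5 (Ivan): dept_id=1 -> matches Engineering
  - employee 6 (Karen): dept_id=5 -> matches Marketing
  - employee 7 (Xander): dept_id=NULL, no match -> kept with NULL
  - employee 8 (Mia): dept_id=3 -> matches HR
All 8 rows appear; 1 has NULL department.

SQL:
SELECT a.name, b.name AS department
FROM employees a
LEFT JOIN departments b ON a.dept_id = b.id

Result:
name   | department 
-------+------------
Dana   | Legal      
Chris  | Legal      
Uma    | Legal      
Helen  | HR         
Ivan   | Engineering
Karen  | Marketing  
Xander | NULL       
Mia    | HR         


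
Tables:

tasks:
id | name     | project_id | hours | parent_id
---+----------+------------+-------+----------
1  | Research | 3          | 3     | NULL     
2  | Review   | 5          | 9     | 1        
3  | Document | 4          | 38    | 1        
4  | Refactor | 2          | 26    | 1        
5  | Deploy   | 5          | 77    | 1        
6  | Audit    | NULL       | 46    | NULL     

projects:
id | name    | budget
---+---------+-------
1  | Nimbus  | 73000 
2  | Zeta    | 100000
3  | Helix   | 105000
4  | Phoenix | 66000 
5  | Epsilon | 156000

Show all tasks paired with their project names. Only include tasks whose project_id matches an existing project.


INNER JOIN keeps only tasks rows whose project_id matches an id in projects. Walk through each task:
  - task 1 (Research): project_id=3 -> matches Helix
  - task 2 (Review): project_id=5 -> matches Epsilon
  - task 3 (Document): project_id=4 -> matches Phoenix
  - task 4 (Refactor): project_id=2 -> matches Zeta
  - task 5 (Deploy): project_id=5 -> matches Epsilon
  - task 6 (Audit): project_id=NULL, no match -> dropped
So 1 of 6 rows is dropped.

SQL:
SELECT a.name, b.name AS project
FROM tasks a
INNER JOIN projects b ON a.project_id = b.id

Result:
name     | project
---------+--------
Research | Helix  
Review   | Epsilon
Document | Phoenix
Refactor | Zeta   
Deploy   | Epsilon


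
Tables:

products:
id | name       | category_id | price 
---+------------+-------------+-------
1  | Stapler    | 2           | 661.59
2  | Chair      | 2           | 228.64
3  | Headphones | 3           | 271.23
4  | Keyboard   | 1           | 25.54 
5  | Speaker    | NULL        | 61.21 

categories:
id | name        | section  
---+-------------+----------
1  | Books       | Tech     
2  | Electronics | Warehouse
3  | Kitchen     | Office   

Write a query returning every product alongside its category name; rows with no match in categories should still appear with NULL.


LEFT JOIN keeps every row from products (the left table); where category_id has no match in categories, the category columns become NULL. Walk through each product:
  - product 1 (Stapler): category_id=2 -> matches Electronics
  - product 2 (Chair): category_id=2 -> matches Electronics
  - product 3 (Headphones): category_id=3 -> matches Kitchen
  - product 4 (Keyboard): category_id=1 -> matches Books
  - product 5 (Speaker): category_id=NULL, no match -> kept with NULL
All 5 rows appear; 1 has NULL category.

SQL:
SELECT a.name, b.name AS category
FROM products a
LEFT JOIN categories b ON a.category_id = b.id

Result:
name       | category   
-----------+------------
Stapler    | Electronics
Chair      | Electronics
Headphones | Kitchen    
Keyboard   | Books      
Speaker    | NULL       


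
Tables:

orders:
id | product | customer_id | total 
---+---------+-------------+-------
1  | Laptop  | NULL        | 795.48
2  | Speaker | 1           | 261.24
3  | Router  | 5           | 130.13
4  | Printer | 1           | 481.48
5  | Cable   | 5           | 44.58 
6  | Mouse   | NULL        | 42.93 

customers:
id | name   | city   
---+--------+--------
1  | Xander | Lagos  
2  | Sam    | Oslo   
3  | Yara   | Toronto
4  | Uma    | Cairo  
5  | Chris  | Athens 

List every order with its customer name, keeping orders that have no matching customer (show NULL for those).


LEFT JOIN keeps every row from orders (the left table); where customer_id has no match in customers, the customer columns become NULL. Walk through each order:
  - order 1 (Laptop): customer_id=NULL, no match -> kept with NULL
  - order 2 (Speaker): customer_id=1 -> matches Xander
  - order 3 (Router): customer_id=5 -> matches Chris
  - order 4 (Printer): customer_id=1 -> matches Xander
  - order 5 (Cable): customer_id=5 -> matches Chris
  - order 6 (Mouse): customer_id=NULL, no match -> kept with NULL
All 6 rows appear; 2 have NULL customer.

SQL:
SELECT a.product, b.name AS customer
FROM orders a
LEFT JOIN customers b ON a.customer_id = b.id

Result:
product | customer
--------+---------
Laptop  | NULL    
Speaker | Xander  
Router  | Chris   
Printer | Xander  
Cable   | Chris   
Mouse   | NULL    


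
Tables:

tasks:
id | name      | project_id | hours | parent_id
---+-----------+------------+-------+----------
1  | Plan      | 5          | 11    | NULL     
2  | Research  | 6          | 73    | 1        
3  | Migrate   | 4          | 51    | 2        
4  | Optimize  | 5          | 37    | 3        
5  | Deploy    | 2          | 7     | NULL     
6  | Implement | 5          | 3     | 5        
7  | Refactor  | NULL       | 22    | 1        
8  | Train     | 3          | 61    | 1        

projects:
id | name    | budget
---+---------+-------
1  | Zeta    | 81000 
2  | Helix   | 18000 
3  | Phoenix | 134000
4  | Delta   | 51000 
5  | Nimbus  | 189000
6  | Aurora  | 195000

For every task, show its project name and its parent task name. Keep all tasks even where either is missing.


Two LEFT JOINs from the same base table tasks: one to projects via project_id, one to tasks itself via parent_id. Both are LEFT so every task is preserved.
Match against projects:
  - task 1 (Plan): project_id=5 -> matches Nimbus
  - task 2 (Research): project_id=6 -> matches Aurora
  - task 3 (Migrate): project_id=4 -> matches Delta
  - task 4 (Optimize): project_id=5 -> matches Nimbus
  - task 5 (Deploy): project_id=2 -> matches Helix
  - task 6 (Implement): project_id=5 -> matches Nimbus
  - task 7 (Refactor): project_id=NULL, no match -> kept with NULL
  - task 8 (Train): project_id=3 -> matches Phoenix
Match against tasks (self):
  - task 1 (Plan): parent_id=NULL -> NULL
  - task 2 (Research): parent_id=1 -> Plan
  - task 3 (Migrate): parent_id=2 -> Research
  - task 4 (Optimize): parent_id=3 -> Migrate
  - task 5 (Deploy): parent_id=NULL -> NULL
  - task 6 (Implement): parent_id=5 -> Deploy
  - task 7 (Refactor): parent_id=1 -> Plan
  - task 8 (Train): parent_id=1 -> Plan

SQL:
SELECT a.name, b.name AS project, c.name AS parent
FROM tasks a
LEFT JOIN projects b ON a.project_id = b.id
LEFT JOIN tasks c ON a.parent_id = c.id

Result:
name      | project | parent  
----------+---------+---------
Plan      | Nimbus  | NULL    
Research  | Aurora  | Plan    
Migrate   | Delta   | Research
Optimize  | Nimbus  | Migrate 
Deploy    | Helix   | NULL    
Implement | Nimbus  | Deploy  
Refactor  | NULL    | Plan    
Train     | Phoenix | Plan    


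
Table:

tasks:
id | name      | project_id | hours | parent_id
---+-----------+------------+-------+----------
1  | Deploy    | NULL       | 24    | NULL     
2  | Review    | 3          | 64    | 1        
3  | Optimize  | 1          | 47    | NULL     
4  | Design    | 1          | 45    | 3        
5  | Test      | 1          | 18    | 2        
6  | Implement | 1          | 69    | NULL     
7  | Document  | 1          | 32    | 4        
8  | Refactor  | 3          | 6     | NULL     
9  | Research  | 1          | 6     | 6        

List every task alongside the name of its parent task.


This is a self-join: tasks is joined to a second copy of itself, matching each row's parent_id to another row's id. Use LEFT JOIN so rows with parent_id=NULL are kept.
  - task 1 (Deploy): parent_id=NULL -> NULL
  - task 2 (Review): parent_id=1 -> Deploy
  - task 3 (Optimize): parent_id=NULL -> NULL
  - task 4 (Design): parent_id=3 -> Optimize
  - task 5 (Test): parent_id=2 -> Review
  - task 6 (Implement): parent_id=NULL -> NULL
  - task 7 (Document): parent_id=4 -> Design
  - task 8 (Refactor): parent_id=NULL -> NULL
  - task 9 (Research): parent_id=6 -> Implement

SQL:
SELECT a.name AS item, b.name AS parent
FROM tasks a
LEFT JOIN tasks b ON a.parent_id = b.id

Result:
item      | parent   
----------+----------
Deploy    | NULL     
Review    | Deploy   
Optimize  | NULL     
Design    | Optimize 
Test      | Review   
Implement | NULL     
Document  | Design   
Refactor  | NULL     
Research  | Implement


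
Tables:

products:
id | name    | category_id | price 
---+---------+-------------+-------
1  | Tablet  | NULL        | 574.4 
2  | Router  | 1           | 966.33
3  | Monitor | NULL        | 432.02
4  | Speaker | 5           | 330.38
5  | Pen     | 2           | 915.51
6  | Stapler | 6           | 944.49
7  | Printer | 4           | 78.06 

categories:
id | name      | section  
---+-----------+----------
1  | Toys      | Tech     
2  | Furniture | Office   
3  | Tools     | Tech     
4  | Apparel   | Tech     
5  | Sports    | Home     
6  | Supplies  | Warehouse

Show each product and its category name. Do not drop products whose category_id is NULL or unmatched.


LEFT JOIN keeps every row from products (the left table); where category_id has no match in categories, the category columns become NULL. Walk through each product:
  - product 1 (Tablet): category_id=NULL, no match -> kept with NULL
  - product 2 (Router): category_id=1 -> matches Toys
  - product 3 (Monitor): category_id=NULL, no match -> kept with NULL
  - product 4 (Speaker): category_id=5 -> matches Sports
  - product 5 (Pen): category_id=2 -> matches Furniture
  - product 6 (Stapler): category_id=6 -> matches Supplies
  - product 7 (Printer): category_id=4 -> matches Apparel
All 7 rows appear; 2 have NULL category.

SQL:
SELECT a.name, b.name AS category
FROM products a
LEFT JOIN categories b ON a.category_id = b.id

Result:
name    | category 
--------+----------
Tablet  | NULL     
Router  | Toys     
Monitor | NULL     
Speaker | Sports   
Pen     | Furniture
Stapler | Supplies 
Printer | Apparel  


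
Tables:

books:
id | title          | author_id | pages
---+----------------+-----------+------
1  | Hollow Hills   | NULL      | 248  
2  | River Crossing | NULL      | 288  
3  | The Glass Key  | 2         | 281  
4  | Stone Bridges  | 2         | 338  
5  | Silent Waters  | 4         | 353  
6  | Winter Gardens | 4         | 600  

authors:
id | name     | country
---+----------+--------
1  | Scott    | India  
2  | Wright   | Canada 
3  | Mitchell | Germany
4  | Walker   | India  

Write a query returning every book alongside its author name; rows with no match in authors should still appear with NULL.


LEFT JOIN keeps every row from books (the left table); where author_id has no match in authors, the author columns become NULL. Walk through each book:
  - book 1 (Hollow Hills): author_id=NULL, no match -> kept with NULL
  - book 2 (River Crossing): author_id=NULL, no match -> kept with NULL
  - book 3 (The Glass Key): author_id=2 -> matches Wright
  - book 4 (Stone Bridges): author_id=2 -> matches Wright
  - book 5 (Silent Waters): author_id=4 -> matches Walker
  - book 6 (Winter Gardens): author_id=4 -> matches Walker
All 6 rows appear; 2 have NULL author.

SQL:
SELECT a.title, b.name AS author
FROM books a
LEFT JOIN authors b ON a.author_id = b.id

Result:
title          | author
---------------+-------
Hollow Hills   | NULL  
River Crossing | NULL  
The Glass Key  | Wright
Stone Bridges  | Wright
Silent Waters  | Walker
Winter Gardens | Walker


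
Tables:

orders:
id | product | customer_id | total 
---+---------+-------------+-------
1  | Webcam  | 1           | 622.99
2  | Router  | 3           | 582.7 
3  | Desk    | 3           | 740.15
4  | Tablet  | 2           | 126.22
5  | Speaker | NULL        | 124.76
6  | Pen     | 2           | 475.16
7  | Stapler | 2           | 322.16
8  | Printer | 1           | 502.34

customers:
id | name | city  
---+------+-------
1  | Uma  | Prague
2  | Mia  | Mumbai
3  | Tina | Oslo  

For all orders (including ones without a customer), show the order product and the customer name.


LEFT JOIN keeps every row from orders (the left table); where customer_id has no match in customers, the customer columns become NULL. Walk through each order:
  - order 1 (Webcam): customer_id=1 -> matches Uma
  - order 2 (Router): customer_id=3 -> matches Tina
  - order 3 (Desk): customer_id=3 -> matches Tina
  - order 4 (Tablet): customer_id=2 -> matches Mia
  - order 5 (Speaker): customer_id=NULL, no match -> kept with NULL
  - order 6 (Pen): customer_id=2 -> matches Mia
  - order 7 (Stapler): customer_id=2 -> matches Mia
  - order 8 (Printer): customer_id=1 -> matches Uma
All 8 rows appear; 1 has NULL customer.

SQL:
SELECT a.product, b.name AS customer
FROM orders a
LEFT JOIN customers b ON a.customer_id = b.id

Result:
product | customer
--------+---------
Webcam  | Uma     
Router  | Tina    
Desk    | Tina    
Tablet  | Mia     
Speaker | NULL    
Pen     | Mia     
Stapler | Mia     
Printer | Uma     


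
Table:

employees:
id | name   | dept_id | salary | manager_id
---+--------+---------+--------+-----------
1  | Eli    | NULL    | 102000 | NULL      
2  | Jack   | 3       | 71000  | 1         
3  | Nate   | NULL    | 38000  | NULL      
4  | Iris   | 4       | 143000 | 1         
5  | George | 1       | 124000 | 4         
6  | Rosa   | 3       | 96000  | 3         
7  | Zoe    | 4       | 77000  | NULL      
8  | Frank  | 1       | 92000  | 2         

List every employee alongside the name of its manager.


This is a self-join: employees is joined to a second copy of itself, matching each row's manager_id to another row's id. Use LEFT JOIN so rows with manager_id=NULL are kept.
  - employee 1 (Eli): manager_id=NULL -> NULL
  - employee 2 (Jack): manager_id=1 -> Eli
  - employee 3 (Nate): manager_id=NULL -> NULL
  - employee 4 (Iris): manager_id=1 -> Eli
  - employee 5 (George): manager_id=4 -> Iris
  - employee 6 (Rosa): manager_id=3 -> Nate
  - employee 7 (Zoe): manager_id=NULL -> NULL
  - employee 8 (Frank): manager_id=2 -> Jack

SQL:
SELECT a.name AS item, b.name AS manager
FROM employees a
LEFT JOIN employees b ON a.manager_id = b.id

Result:
item   | manager
-------+--------
Eli    | NULL   
Jack   | Eli    
Nate   | NULL   
Iris   | Eli    
George | Iris   
Rosa   | Nate   
Zoe    | NULL   
Frank  | Jack   


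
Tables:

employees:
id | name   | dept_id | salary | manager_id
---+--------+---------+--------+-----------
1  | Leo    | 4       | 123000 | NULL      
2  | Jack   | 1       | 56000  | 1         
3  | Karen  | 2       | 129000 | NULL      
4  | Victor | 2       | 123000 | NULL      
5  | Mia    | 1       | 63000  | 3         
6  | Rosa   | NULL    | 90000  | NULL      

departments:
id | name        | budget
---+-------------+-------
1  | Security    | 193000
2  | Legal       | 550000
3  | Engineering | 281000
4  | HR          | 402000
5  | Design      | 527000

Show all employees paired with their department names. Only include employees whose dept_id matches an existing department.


INNER JOIN keeps only employees rows whose dept_id matches an id in departments. Walk through each employee:
  - employee 1 (Leo): dept_id=4 -> matches HR
  - employee 2 (Jack): dept_id=1 -> matches Security
  - employee 3 (Karen): dept_id=2 -> matches Legal
  - employee 4 (Victor): dept_id=2 -> matches Legal
  - employee 5 (Mia): dept_id=1 -> matches Security
  - employee 6 (Rosa): dept_id=NULL, no match -> dropped
So 1 of 6 rows is dropped.

SQL:
SELECT a.name, b.name AS department
FROM employees a
INNER JOIN departments b ON a.dept_id = b.id

Result:
name   | department
-------+-----------
Leo    | HR        
Jack   | Security  
Karen  | Legal     
Victor | Legal     
Mia    | Security  


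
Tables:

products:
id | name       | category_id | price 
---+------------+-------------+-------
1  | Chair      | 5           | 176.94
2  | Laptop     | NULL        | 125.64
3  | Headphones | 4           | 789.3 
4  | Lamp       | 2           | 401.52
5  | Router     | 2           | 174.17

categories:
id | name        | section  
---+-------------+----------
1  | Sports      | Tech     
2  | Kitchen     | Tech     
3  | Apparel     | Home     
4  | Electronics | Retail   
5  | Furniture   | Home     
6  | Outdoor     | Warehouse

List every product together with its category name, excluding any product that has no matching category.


INNER JOIN keeps only products rows whose category_id matches an id in categories. Walk through each product:
  - product 1 (Chair): category_id=5 -> matches Furniture
  - product 2 (Laptop): category_id=NULL, no match -> dropped
  - product 3 (Headphones): category_id=4 -> matches Electronics
  - product 4 (Lamp): category_id=2 -> matches Kitchen
  - product 5 (Router): category_id=2 -> matches Kitchen
So 1 of 5 rows is dropped.

SQL:
SELECT a.name, b.name AS category
FROM products a
INNER JOIN categories b ON a.category_id = b.id

Result:
name       | category   
-----------+------------
Chair      | Furniture  
Headphones | Electronics
Lamp       | Kitchen    
Router     | Kitchen    


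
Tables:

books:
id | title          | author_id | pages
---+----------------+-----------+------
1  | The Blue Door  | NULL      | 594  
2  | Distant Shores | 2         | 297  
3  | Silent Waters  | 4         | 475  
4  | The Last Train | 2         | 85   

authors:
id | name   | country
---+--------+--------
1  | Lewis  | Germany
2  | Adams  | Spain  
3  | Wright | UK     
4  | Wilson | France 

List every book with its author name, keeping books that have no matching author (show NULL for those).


LEFT JOIN keeps every row from books (the left table); where author_id has no match in authors, the author columns become NULL. Walk through each book:
  - book 1 (The Blue Door): author_id=NULL, no match -> kept with NULL
  - book 2 (Distant Shores): author_id=2 -> matches Adams
  - book 3 (Silent Waters): author_id=4 -> matches Wilson
  - book 4 (The Last Train): author_id=2 -> matches Adams
All 4 rows appear; 1 has NULL author.

SQL:
SELECT a.title, b.name AS author
FROM books a
LEFT JOIN authors b ON a.author_id = b.id

Result:
title          | author
---------------+-------
The Blue Door  | NULL  
Distant Shores | Adams 
Silent Waters  | Wilson
The Last Train | Adams 


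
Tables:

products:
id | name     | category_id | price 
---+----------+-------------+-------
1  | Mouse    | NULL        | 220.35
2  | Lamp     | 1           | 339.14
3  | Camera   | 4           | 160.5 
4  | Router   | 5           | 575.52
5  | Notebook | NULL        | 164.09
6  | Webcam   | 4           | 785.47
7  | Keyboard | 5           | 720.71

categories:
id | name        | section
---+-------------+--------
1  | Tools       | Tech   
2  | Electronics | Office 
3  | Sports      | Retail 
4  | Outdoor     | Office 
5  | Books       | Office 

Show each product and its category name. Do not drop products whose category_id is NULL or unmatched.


LEFT JOIN keeps every row from products (the left table); where category_id has no match in categories, the category columns become NULL. Walk through each product:
  - product 1 (Mouse): category_id=NULL, no match -> kept with NULL
  - product 2 (Lamp): category_id=1 -> matches Tools
  - product 3 (Camera): category_id=4 -> matches Outdoor
  - product 4 (Router): category_id=5 -> matches Books
  - product 5 (Notebook): category_id=NULL, no match -> kept with NULL
  - product 6 (Webcam): category_id=4 -> matches Outdoor
  - product 7 (Keyboard): category_id=5 -> matches Books
All 7 rows appear; 2 have NULL category.

SQL:
SELECT a.name, b.name AS category
FROM products a
LEFT JOIN categories b ON a.category_id = b.id

Result:
name     | category
---------+---------
Mouse    | NULL    
Lamp     | Tools   
Camera   | Outdoor 
Router   | Books   
Notebook | NULL    
Webcam   | Outdoor 
Keyboard | Books   


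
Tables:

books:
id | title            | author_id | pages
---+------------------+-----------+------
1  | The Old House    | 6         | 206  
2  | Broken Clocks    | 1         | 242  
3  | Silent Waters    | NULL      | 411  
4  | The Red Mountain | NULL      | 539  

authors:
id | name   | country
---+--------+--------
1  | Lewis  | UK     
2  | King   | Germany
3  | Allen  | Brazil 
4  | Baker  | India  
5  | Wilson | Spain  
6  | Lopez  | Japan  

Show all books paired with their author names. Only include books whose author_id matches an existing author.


INNER JOIN keeps only books rows whose author_id matches an id in authors. Walk through each book:
  - book 1 (The Old House): author_id=6 -> matches Lopez
  - book 2 (Broken Clocks): author_id=1 -> matches Lewis
  - book 3 (Silent Waters): author_id=NULL, no match -> dropped
  - book 4 (The Red Mountain): author_id=NULL, no match -> dropped
So 2 of 4 rows are dropped.

SQL:
SELECT a.title, b.name AS author
FROM books a
INNER JOIN authors b ON a.author_id = b.id

Result:
title         | author
--------------+-------
The Old House | Lopez 
Broken Clocks | Lewis 


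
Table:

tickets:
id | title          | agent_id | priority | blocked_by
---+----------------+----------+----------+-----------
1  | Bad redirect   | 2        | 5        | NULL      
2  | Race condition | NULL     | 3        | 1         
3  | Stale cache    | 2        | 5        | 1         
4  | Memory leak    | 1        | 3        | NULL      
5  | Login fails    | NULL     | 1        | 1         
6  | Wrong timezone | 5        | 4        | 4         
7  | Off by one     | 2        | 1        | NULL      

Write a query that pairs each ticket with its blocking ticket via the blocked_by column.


This is a self-join: tickets is joined to a second copy of itself, matching each row's blocked_by to another row's id. Use LEFT JOIN so rows with blocked_by=NULL are kept.
  - ticket 1 (Bad redirect): blocked_by=NULL -> NULL
  - ticket 2 (Race condition): blocked_by=1 -> Bad redirect
  - ticket 3 (Stale cache): blocked_by=1 -> Bad redirect
  - ticket 4 (Memory leak): blocked_by=NULL -> NULL
  - ticket 5 (Login fails): blocked_by=1 -> Bad redirect
  - ticket 6 (Wrong timezone): blocked_by=4 -> Memory leak
  - ticket 7 (Off by one): blocked_by=NULL -> NULL

SQL:
SELECT a.title AS item, b.title AS blocked_by
FROM tickets a
LEFT JOIN tickets b ON a.blocked_by = b.id

Result:
item           | blocked_by  
---------------+-------------
Bad redirect   | NULL        
Race condition | Bad redirect
Stale cache    | Bad redirect
Memory leak    | NULL        
Login fails    | Bad redirect
Wrong timezone | Memory leak 
Off by one     | NULL        


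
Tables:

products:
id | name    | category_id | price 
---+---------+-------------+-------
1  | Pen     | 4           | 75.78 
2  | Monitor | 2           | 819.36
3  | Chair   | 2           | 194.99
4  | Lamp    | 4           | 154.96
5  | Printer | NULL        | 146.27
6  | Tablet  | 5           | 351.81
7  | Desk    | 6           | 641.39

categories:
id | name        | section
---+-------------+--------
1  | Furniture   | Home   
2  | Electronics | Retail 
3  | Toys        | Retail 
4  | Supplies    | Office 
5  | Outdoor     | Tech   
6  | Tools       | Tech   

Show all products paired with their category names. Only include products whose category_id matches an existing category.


INNER JOIN keeps only products rows whose category_id matches an id in categories. Walk through each product:
  - product 1 (Pen): category_id=4 -> matches Supplies
  - product 2 (Monitor): category_id=2 -> matches Electronics
  - product 3 (Chair): category_id=2 -> matches Electronics
  - product 4 (Lamp): category_id=4 -> matches Supplies
  - product 5 (Printer): category_id=NULL, no match -> dropped
  - product 6 (Tablet): category_id=5 -> matches Outdoor
  - product 7 (Desk): category_id=6 -> matches Tools
So 1 of 7 rows is dropped.

SQL:
SELECT a.name, b.name AS category
FROM products a
INNER JOIN categories b ON a.category_id = b.id

Result:
name    | category   
--------+------------
Pen     | Supplies   
Monitor | Electronics
Chair   | Electronics
Lamp    | Supplies   
Tablet  | Outdoor    
Desk    | Tools      


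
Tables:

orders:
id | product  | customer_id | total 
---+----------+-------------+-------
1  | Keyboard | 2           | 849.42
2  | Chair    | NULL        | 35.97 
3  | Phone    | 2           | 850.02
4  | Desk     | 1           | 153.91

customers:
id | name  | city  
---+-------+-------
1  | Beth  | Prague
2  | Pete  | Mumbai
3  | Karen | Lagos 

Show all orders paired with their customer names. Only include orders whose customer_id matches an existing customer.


INNER JOIN keeps only orders rows whose customer_id matches an id in customers. Walk through each order:
  - order 1 (Keyboard): customer_id=2 -> matches Pete
  - order 2 (Chair): customer_id=NULL, no match -> dropped
  - order 3 (Phone): customer_id=2 -> matches Pete
  - order 4 (Desk): customer_id=1 -> matches Beth
So 1 of 4 rows is dropped.

SQL:
SELECT a.product, b.name AS customer
FROM orders a
INNER JOIN customers b ON a.customer_id = b.id

Result:
product  | customer
---------+---------
Keyboard | Pete    
Phone    | Pete    
Desk     | Beth    


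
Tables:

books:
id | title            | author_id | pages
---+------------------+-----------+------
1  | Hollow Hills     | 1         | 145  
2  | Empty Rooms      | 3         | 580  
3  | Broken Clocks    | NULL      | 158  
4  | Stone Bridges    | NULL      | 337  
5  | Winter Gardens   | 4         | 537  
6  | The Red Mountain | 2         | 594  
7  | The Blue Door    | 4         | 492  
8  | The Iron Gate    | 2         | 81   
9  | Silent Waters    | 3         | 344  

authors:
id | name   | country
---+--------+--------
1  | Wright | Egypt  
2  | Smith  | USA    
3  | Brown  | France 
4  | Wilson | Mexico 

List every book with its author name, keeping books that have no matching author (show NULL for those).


LEFT JOIN keeps every row from books (the left table); where author_id has no match in authors, the author columns become NULL. Walk through each book:
  - book 1 (Hollow Hills): author_id=1 -> matches Wright
  - book 2 (Empty Rooms): author_id=3 -> matches Brown
  - book 3 (Broken Clocks): author_id=NULL, no match -> kept with NULL
  - book 4 (Stone Bridges): author_id=NULL, no match -> kept with NULL
  - book 5 (Winter Gardens): author_id=4 -> matches Wilson
  - book 6 (The Red Mountain): author_id=2 -> matches Smith
  - book 7 (The Blue Door): author_id=4 -> matches Wilson
  - book 8 (The Iron Gate): author_id=2 -> matches Smith
  - book 9 (Silent Waters): author_id=3 -> matches Brown
All 9 rows appear; 2 have NULL author.

SQL:
SELECT a.title, b.name AS author
FROM books a
LEFT JOIN authors b ON a.author_id = b.id

Result:
title            | author
-----------------+-------
Hollow Hills     | Wright
Empty Rooms      | Brown 
Broken Clocks    | NULL  
Stone Bridges    | NULL  
Winter Gardens   | Wilson
The Red Mountain | Smith 
The Blue Door    | Wilson
The Iron Gate    | Smith 
Silent Waters    | Brown 


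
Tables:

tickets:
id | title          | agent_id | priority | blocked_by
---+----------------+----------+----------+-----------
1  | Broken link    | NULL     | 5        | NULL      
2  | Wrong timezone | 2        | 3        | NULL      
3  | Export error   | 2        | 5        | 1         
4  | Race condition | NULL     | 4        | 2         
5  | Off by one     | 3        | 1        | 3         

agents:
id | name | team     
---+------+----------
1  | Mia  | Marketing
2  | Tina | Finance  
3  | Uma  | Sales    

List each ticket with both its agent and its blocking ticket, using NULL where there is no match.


Two LEFT JOINs from the same base table tickets: one to agents via agent_id, one to tickets itself via blocked_by. Both are LEFT so every ticket is preserved.
Match against agents:
  - ticket 1 (Broken link): agent_id=NULL, no match -> kept with NULL
  - ticket 2 (Wrong timezone): agent_id=2 -> matches Tina
  - ticket 3 (Export error): agent_id=2 -> matches Tina
  - ticket 4 (Race condition): agent_id=NULL, no match -> kept with NULL
  - ticket 5 (Off by one): agent_id=3 -> matches Uma
Match against tickets (self):
  - ticket 1 (Broken link): blocked_by=NULL -> NULL
  - ticket 2 (Wrong timezone): blocked_by=NULL -> NULL
  - ticket 3 (Export error): blocked_by=1 -> Broken link
  - ticket 4 (Race condition): blocked_by=2 -> Wrong timezone
  - ticket 5 (Off by one): blocked_by=3 -> Export error

SQL:
SELECT a.title, b.name AS agent, c.title AS blocked_by
FROM tickets a
LEFT JOIN agents b ON a.agent_id = b.id
LEFT JOIN tickets c ON a.blocked_by = c.id

Result:
title          | agent | blocked_by    
---------------+-------+---------------
Broken link    | NULL  | NULL          
Wrong timezone | Tina  | NULL          
Export error   | Tina  | Broken link   
Race condition | NULL  | Wrong timezone
Off by one     | Uma   | Export error  


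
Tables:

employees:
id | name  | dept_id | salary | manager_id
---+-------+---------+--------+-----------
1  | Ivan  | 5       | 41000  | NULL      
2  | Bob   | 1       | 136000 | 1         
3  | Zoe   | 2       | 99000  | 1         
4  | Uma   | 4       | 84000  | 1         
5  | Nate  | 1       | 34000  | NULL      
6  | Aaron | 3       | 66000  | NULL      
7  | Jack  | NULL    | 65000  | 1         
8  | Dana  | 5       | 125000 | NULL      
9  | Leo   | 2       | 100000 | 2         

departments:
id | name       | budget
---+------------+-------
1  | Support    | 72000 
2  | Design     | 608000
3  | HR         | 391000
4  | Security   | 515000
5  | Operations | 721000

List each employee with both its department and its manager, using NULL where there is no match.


Two LEFT JOINs from the same base table employees: one to departments via dept_id, one to employees itself via manager_id. Both are LEFT so every employee is preserved.
Match against departments:
  - employee 1 (Ivan): dept_id=5 -> matches Operations
  - employee 2 (Bob): dept_id=1 -> matches Support
  - employee 3 (Zoe): dept_id=2 -> matches Design
  - employee 4 (Uma): dept_id=4 -> matches Security
  - employee 5 (Nate): dept_id=1 -> matches Support
  - employee 6 (Aaron): dept_id=3 -> matches HR
  - employee 7 (Jack): dept_id=NULL, no match -> kept with NULL
  - employee 8 (Dana): dept_id=5 -> matches Operations
  - employee 9 (Leo): dept_id=2 -> matches Design
Match against employees (self):
  - employee 1 (Ivan): manager_id=NULL -> NULL
  - employee 2 (Bob): manager_id=1 -> Ivan
  - employee 3 (Zoe): manager_id=1 -> Ivan
  - employee 4 (Uma): manager_id=1 -> Ivan
  - employee 5 (Nate): manager_id=NULL -> NULL
  - employee 6 (Aaron): manager_id=NULL -> NULL
  - employee 7 (Jack): manager_id=1 -> Ivan
  - employee 8 (Dana): manager_id=NULL -> NULL
  - employee 9 (Leo): manager_id=2 -> Bob

SQL:
SELECT a.name, b.name AS department, c.name AS manager
FROM employees a
LEFT JOIN departments b ON a.dept_id = b.id
LEFT JOIN employees c ON a.manager_id = c.id

Result:
name  | department | manager
------+------------+--------
Ivan  | Operations | NULL   
Bob   | Support    | Ivan   
Zoe   | Design     | Ivan   
Uma   | Security   | Ivan   
Nate  | Support    | NULL   
Aaron | HR         | NULL   
Jack  | NULL       | Ivan   
Dana  | Operations | NULL   
Leo   | Design     | Bob    


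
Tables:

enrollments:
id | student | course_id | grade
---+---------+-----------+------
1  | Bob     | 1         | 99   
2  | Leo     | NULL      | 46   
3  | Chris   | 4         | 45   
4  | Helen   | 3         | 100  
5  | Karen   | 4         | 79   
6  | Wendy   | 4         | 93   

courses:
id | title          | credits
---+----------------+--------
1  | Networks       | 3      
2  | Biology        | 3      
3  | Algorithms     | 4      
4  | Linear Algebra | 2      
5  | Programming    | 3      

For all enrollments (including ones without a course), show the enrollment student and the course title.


LEFT JOIN keeps every row from enrollments (the left table); where course_id has no match in courses, the course columns become NULL. Walk through each enrollment:
  - enrollment 1 (Bob): course_id=1 -> matches Networks
  - enrollment 2 (Leo): course_id=NULL, no match -> kept with NULL
  - enrollment 3 (Chris): course_id=4 -> matches Linear Algebra
  - enrollment 4 (Helen): course_id=3 -> matches Algorithms
  - enrollment 5 (Karen): course_id=4 -> matches Linear Algebra
  - enrollment 6 (Wendy): course_id=4 -> matches Linear Algebra
All 6 rows appear; 1 has NULL course.

SQL:
SELECT a.student, b.title AS course
FROM enrollments a
LEFT JOIN courses b ON a.course_id = b.id

Result:
student | course        
--------+---------------
Bob     | Networks      
Leo     | NULL          
Chris   | Linear Algebra
Helen   | Algorithms    
Karen   | Linear Algebra
Wendy   | Linear Algebra


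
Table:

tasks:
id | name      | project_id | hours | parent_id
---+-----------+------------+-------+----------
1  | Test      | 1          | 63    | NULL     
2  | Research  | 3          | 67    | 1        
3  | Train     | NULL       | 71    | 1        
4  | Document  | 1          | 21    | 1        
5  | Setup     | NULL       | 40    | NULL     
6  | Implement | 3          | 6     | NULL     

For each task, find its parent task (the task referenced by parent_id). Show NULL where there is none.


This is a self-join: tasks is joined to a second copy of itself, matching each row's parent_id to another row's id. Use LEFT JOIN so rows with parent_id=NULL are kept.
  - task 1 (Test): parent_id=NULL -> NULL
  - task 2 (Research): parent_id=1 -> Test
  - task 3 (Train): parent_id=1 -> Test
  - task 4 (Document): parent_id=1 -> Test
  - task 5 (Setup): parent_id=NULL -> NULL
  - task 6 (Implement): parent_id=NULL -> NULL

SQL:
SELECT a.name AS item, b.name AS parent
FROM tasks a
LEFT JOIN tasks b ON a.parent_id = b.id

Result:
item      | parent
----------+-------
Test      | NULL  
Research  | Test  
Train     | Test  
Document  | Test  
Setup     | NULL  
Implement | NULL  


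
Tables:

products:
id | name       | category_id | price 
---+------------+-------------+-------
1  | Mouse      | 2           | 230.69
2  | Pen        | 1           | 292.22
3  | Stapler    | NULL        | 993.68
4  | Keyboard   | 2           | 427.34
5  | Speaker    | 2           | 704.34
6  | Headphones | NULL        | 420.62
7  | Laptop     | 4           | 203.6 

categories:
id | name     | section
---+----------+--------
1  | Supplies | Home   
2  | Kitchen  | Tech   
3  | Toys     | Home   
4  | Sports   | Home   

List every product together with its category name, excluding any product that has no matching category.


INNER JOIN keeps only products rows whose category_id matches an id in categories. Walk through each product:
  - product 1 (Mouse): category_id=2 -> matches Kitchen
  - product 2 (Pen): category_id=1 -> matches Supplies
  - product 3 (Stapler): category_id=NULL, no match -> dropped
  - product 4 (Keyboard): category_id=2 -> matches Kitchen
  - product 5 (Speaker): category_id=2 -> matches Kitchen
  - product 6 (Headphones): category_id=NULL, no match -> dropped
  - product 7 (Laptop): category_id=4 -> matches Sports
So 2 of 7 rows are dropped.

SQL:
SELECT a.name, b.name AS category
FROM products a
INNER JOIN categories b ON a.category_id = b.id

Result:
name     | category
---------+---------
Mouse    | Kitchen 
Pen      | Supplies
Keyboard | Kitchen 
Speaker  | Kitchen 
Laptop   | Sports  


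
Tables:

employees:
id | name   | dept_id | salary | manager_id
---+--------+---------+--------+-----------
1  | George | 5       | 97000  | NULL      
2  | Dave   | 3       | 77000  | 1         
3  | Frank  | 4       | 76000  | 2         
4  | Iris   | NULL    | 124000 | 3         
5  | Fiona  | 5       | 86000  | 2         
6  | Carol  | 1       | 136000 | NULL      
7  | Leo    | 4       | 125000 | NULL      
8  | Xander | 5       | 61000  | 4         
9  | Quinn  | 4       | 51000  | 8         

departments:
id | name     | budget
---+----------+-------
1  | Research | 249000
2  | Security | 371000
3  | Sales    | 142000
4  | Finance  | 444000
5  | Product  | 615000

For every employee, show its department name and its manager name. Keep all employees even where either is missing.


Two LEFT JOINs from the same base table employees: one to departments via dept_id, one to employees itself via manager_id. Both are LEFT so every employee is preserved.
Match against departments:
  - employee 1 (George): dept_id=5 -> matches Product
  - employee 2 (Dave): dept_id=3 -> matches Sales
  - employee 3 (Frank): dept_id=4 -> matches Finance
  - employee 4 (Iris): dept_id=NULL, no match -> kept with NULL
  - employee 5 (Fiona): dept_id=5 -> matches Product
  - employee 6 (Carol): dept_id=1 -> matches Research
  - employee 7 (Leo): dept_id=4 -> matches Finance
  - employee 8 (Xander): dept_id=5 -> matches Product
  - employee 9 (Quinn): dept_id=4 -> matches Finance
Match against employees (self):
  - employee 1 (George): manager_id=NULL -> NULL
  - employee 2 (Dave): manager_id=1 -> George
  - employee 3 (Frank): manager_id=2 -> Dave
  - employee 4 (Iris): manager_id=3 -> Frank
  - employee 5 (Fiona): manager_id=2 -> Dave
  - employee 6 (Carol): manager_id=NULL -> NULL
  - employee 7 (Leo): manager_id=NULL -> NULL
  - employee 8 (Xander): manager_id=4 -> Iris
  - employee 9 (Quinn): manager_id=8 -> Xander

SQL:
SELECT a.name, b.name AS department, c.name AS manager
FROM employees a
LEFT JOIN departments b ON a.dept_id = b.id
LEFT JOIN employees c ON a.manager_id = c.id

Result:
name   | department | manager
-------+------------+--------
George | Product    | NULL   
Dave   | Sales      | George 
Frank  | Finance    | Dave   
Iris   | NULL       | Frank  
Fiona  | Product    | Dave   
Carol  | Research   | NULL   
Leo    | Finance    | NULL   
Xander | Product    | Iris   
Quinn  | Finance    | Xander 


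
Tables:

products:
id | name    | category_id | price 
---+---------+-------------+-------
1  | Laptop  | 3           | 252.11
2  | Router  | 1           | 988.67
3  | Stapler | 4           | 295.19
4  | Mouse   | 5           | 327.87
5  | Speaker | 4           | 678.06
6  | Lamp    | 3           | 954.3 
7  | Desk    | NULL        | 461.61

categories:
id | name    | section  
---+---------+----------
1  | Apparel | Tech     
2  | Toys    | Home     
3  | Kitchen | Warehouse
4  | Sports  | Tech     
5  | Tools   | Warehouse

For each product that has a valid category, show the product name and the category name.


INNER JOIN keeps only products rows whose category_id matches an id in categories. Walk through each product:
  - product 1 (Laptop): category_id=3 -> matches Kitchen
  - product 2 (Router): category_id=1 -> matches Apparel
  - product 3 (Stapler): category_id=4 -> matches Sports
  - product 4 (Mouse): category_id=5 -> matches Tools
  - product 5 (Speaker): category_id=4 -> matches Sports
  - product 6 (Lamp): category_id=3 -> matches Kitchen
  - product 7 (Desk): category_id=NULL, no match -> dropped
So 1 of 7 rows is dropped.

SQL:
SELECT a.name, b.name AS category
FROM products a
INNER JOIN categories b ON a.category_id = b.id

Result:
name    | category
--------+---------
Laptop  | Kitchen 
Router  | Apparel 
Stapler | Sports  
Mouse   | Tools   
Speaker | Sports  
Lamp    | Kitchen 
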